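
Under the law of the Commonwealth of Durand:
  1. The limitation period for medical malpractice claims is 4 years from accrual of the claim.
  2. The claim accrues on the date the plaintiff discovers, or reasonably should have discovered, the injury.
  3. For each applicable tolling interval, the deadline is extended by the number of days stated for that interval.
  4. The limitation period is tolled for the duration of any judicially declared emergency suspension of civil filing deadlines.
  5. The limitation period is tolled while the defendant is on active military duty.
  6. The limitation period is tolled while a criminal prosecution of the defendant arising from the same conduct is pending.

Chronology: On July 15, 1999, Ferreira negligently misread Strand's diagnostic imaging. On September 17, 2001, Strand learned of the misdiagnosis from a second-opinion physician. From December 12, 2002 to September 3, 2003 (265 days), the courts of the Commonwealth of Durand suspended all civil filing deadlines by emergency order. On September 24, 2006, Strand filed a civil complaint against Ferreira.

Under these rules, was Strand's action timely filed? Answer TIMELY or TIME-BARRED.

The claim did not accrue until Strand discovered the injury on September 17, 2001; the July 15, 1999 act date does not start the clock under the stated rule.
Adding the 4 years base period to September 17, 2001 gives a deadline of September 17, 2005, before any tolling.
The period was tolled for 265 days by the emergency suspension of filing deadlines (December 12, 2002 to September 3, 2003), pushing the deadline to June 9, 2006.
Strand filed on September 24, 2006, after the June 9, 2006 deadline, so the action is time-barred.

TIME-BARRED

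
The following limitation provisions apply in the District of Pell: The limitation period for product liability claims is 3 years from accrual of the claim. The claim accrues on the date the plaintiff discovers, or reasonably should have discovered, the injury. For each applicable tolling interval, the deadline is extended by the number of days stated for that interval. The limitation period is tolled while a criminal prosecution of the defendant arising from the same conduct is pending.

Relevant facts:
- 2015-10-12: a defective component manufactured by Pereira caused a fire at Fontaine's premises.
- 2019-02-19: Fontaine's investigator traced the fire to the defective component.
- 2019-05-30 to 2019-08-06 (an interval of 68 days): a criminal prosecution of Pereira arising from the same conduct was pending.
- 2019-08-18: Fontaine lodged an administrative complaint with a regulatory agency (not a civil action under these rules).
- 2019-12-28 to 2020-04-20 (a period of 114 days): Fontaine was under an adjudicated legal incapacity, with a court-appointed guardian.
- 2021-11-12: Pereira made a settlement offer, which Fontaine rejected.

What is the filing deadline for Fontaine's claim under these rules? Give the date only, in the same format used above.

2022-04-28

Accrual is tied to discovery, so the period began on 2019-02-19 rather than on 2015-10-12 when the act occurred.
3 years from 2019-02-19 is 2022-02-19.
The period was tolled for 68 days by the pending criminal prosecution (2019-05-30 to 2019-08-06), pushing the deadline to 2022-04-28.
Although the plaintiff's incapacity ran from 2019-12-28 to 2020-04-20, the stated rules do not make that a tolling event, so it is disregarded.
The other events in the timeline have no effect on the limitation period under the stated rules.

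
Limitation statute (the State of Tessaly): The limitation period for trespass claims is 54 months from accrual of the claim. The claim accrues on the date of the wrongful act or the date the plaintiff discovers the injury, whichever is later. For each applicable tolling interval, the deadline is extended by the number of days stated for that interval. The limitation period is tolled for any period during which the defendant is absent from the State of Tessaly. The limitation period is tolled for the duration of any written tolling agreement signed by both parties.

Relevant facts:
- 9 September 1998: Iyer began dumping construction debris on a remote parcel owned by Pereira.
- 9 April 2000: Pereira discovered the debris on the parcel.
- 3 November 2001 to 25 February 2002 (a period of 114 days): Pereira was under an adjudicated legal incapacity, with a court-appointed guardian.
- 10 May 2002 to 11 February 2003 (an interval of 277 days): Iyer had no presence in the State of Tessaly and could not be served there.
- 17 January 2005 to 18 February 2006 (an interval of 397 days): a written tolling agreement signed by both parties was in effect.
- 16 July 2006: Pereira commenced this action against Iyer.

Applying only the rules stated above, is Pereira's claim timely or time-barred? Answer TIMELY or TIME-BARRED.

The claim accrued on 9 April 2000 — the later of the 9 September 1998 act and the 9 April 2000 discovery.
Adding the 54 months base period to 9 April 2000 gives a deadline of 9 October 2004, before any tolling.
The defendant's absence from the jurisdiction from 10 May 2002 to 11 February 2003 tolled the period for 277 days, extending the deadline to 13 July 2005.
The written tolling agreement from 17 January 2005 to 18 February 2006 tolled the period for 397 days, extending the deadline to 14 August 2006.
Although the plaintiff's incapacity ran from 3 November 2001 to 25 February 2002, the stated rules do not make that a tolling event, so it is disregarded.
The 16 July 2006 filing precedes the 14 August 2006 deadline; the claim is timely.

TIMELY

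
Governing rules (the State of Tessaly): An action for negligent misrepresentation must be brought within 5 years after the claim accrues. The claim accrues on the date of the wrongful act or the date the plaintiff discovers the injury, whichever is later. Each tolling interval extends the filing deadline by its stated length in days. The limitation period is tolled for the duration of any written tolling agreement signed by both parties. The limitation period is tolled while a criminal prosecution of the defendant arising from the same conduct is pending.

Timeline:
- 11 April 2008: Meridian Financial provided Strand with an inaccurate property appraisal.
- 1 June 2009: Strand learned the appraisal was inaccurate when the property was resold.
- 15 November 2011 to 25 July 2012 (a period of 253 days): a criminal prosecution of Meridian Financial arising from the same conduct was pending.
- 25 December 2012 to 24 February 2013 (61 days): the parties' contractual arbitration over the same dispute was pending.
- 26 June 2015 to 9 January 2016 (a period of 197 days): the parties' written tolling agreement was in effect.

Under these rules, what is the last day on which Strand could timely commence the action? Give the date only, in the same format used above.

9 February 2015

Because discovery on 1 June 2009 post-dates the 11 April 2008 act, accrual under the later-of rule falls on 1 June 2009.
Adding the 5 years base period to 1 June 2009 gives a deadline of 1 June 2014, before any tolling.
Because the pending criminal prosecution ran from 15 November 2011 to 25 July 2012, the deadline is extended by 253 days to 9 February 2015.
By the time the written tolling agreement began on 26 June 2015, the limitation period had already expired on 9 February 2015; that interval cannot revive it.
Although a pending arbitration ran from 25 December 2012 to 24 February 2013, the stated rules do not make that a tolling event, so it is disregarded.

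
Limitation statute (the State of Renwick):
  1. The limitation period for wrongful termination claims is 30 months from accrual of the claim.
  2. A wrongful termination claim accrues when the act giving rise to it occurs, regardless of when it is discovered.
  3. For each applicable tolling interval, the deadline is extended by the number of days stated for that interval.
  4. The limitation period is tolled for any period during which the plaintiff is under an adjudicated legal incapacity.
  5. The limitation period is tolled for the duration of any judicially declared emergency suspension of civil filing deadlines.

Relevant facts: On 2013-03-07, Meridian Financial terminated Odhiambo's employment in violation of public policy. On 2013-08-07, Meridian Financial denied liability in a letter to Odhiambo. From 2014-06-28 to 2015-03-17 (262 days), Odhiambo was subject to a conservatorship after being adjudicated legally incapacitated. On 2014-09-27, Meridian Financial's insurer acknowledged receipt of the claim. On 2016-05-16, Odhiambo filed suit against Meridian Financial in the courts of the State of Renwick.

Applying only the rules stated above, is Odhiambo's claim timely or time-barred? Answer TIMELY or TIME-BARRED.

The claim accrued on 2013-03-07, the date of the act.
The untolled deadline — 30 months after 2013-03-07 — is 2015-09-07.
The plaintiff's legal incapacity from 2014-06-28 to 2015-03-17 tolled the period for 262 days, extending the deadline to 2016-05-26.
Nothing else in the chronology tolls or restarts the period.
Filing on 2016-05-16 beat the 2016-05-26 deadline — the action is timely.

TIMELY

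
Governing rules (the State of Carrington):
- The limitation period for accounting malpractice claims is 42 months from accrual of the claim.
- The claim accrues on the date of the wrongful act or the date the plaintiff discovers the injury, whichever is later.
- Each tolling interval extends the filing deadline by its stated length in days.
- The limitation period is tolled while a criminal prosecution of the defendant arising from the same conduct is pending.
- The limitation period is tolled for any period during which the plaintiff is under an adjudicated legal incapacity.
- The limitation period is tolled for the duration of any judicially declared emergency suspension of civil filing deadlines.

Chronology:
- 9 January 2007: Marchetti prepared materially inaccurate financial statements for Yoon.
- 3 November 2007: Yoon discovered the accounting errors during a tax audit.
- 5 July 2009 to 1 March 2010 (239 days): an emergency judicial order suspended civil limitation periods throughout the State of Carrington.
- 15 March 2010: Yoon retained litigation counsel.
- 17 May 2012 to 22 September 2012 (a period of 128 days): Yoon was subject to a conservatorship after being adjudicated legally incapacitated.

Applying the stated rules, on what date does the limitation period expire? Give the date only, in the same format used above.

The claim accrued on 3 November 2007 — the later of the 9 January 2007 act and the 3 November 2007 discovery.
42 months from 3 November 2007 is 3 May 2011.
Because the emergency suspension of filing deadlines ran from 5 July 2009 to 1 March 2010, the deadline is extended by 239 days to 28 December 2011.
The plaintiff's legal incapacity starting 17 May 2012 came too late — the period had run on 28 December 2011 — and so does not extend the deadline.
The other events in the timeline have no effect on the limitation period under the stated rules.

28 December 2011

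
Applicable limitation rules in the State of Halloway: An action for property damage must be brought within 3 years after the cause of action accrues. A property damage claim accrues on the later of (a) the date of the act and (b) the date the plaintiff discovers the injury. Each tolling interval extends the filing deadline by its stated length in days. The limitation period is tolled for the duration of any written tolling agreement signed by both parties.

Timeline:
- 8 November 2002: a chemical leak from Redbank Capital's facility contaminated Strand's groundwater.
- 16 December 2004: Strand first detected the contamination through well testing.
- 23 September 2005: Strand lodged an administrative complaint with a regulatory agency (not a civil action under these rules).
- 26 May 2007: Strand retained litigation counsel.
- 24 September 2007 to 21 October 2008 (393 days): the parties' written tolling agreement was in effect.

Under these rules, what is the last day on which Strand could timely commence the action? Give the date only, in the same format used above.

Taking the later of the act (8 November 2002) and discovery (16 December 2004), the claim accrued on 16 December 2004.
The untolled deadline — 3 years after 16 December 2004 — is 16 December 2007.
The period was tolled for 393 days by the written tolling agreement (24 September 2007 to 21 October 2008), pushing the deadline to 12 January 2009.
None of the other events listed affects the running of the period under the stated rules.

12 January 2009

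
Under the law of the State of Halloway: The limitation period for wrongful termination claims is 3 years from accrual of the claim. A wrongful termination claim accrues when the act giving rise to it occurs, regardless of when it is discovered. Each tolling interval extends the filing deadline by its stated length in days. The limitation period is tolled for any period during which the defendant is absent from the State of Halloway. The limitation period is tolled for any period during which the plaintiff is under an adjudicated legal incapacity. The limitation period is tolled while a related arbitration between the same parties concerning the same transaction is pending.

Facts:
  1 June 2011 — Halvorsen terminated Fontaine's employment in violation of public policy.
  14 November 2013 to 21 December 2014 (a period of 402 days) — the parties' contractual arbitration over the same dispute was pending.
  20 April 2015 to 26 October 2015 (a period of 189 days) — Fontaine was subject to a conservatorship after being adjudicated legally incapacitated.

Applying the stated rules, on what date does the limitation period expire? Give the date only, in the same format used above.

The claim accrued on 1 June 2011, the date of the act.
Adding the 3 years base period to 1 June 2011 gives a deadline of 1 June 2014, before any tolling.
The pending related arbitration from 14 November 2013 to 21 December 2014 tolled the period for 402 days, extending the deadline to 8 July 2015.
The period was tolled for 189 days by the plaintiff's legal incapacity (20 April 2015 to 26 October 2015), pushing the deadline to 13 January 2016.

13 January 2016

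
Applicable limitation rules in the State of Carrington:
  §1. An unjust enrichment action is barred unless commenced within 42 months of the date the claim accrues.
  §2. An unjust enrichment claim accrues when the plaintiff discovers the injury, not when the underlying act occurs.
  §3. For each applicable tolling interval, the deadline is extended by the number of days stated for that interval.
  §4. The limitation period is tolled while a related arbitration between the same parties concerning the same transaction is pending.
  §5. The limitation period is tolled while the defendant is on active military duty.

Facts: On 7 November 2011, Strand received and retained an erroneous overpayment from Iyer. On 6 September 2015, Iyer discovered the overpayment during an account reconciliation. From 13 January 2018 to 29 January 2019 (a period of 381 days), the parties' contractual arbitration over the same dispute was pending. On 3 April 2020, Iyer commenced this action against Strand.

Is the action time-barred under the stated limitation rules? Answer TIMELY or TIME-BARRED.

TIME-BARRED

Accrual is tied to discovery, so the period began on 6 September 2015 rather than on 7 November 2011 when the act occurred.
The untolled deadline — 42 months after 6 September 2015 — is 6 March 2019.
Because the pending related arbitration ran from 13 January 2018 to 29 January 2019, the deadline is extended by 381 days to 21 March 2020.
The 3 April 2020 filing falls after the 21 March 2020 deadline; the claim is time-barred.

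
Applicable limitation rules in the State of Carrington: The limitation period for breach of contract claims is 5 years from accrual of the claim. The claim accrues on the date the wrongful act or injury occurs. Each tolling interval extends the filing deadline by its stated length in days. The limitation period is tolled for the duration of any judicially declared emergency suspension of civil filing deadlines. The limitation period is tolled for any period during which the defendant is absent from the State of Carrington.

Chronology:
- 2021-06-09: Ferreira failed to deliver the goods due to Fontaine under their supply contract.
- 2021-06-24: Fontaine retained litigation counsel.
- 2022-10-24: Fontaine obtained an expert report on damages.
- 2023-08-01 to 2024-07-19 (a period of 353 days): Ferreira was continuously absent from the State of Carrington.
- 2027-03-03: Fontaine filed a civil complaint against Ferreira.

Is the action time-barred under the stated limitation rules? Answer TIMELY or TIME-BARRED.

The claim accrued on 2021-06-09, the date of the act.
5 years from 2021-06-09 is 2026-06-09.
Because the defendant's absence from the jurisdiction ran from 2023-08-01 to 2024-07-19, the deadline is extended by 353 days to 2027-05-28.
Nothing else in the chronology tolls or restarts the period.
Filing on 2027-03-03 beat the 2027-05-28 deadline — the action is timely.

TIMELY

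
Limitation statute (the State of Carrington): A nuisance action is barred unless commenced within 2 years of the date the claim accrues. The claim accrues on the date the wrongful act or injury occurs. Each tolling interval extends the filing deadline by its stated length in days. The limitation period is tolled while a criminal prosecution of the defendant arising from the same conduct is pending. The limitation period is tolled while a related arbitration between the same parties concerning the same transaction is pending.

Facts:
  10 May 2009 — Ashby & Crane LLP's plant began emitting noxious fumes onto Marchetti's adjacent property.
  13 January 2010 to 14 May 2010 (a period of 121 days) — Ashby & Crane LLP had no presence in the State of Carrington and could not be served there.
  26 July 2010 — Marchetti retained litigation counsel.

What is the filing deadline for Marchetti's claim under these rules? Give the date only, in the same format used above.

10 May 2011

The limitation period began to run on 10 May 2009.
2 years from 10 May 2009 is 10 May 2011.
Although the defendant's absence ran from 13 January 2010 to 14 May 2010, the stated rules do not make that a tolling event, so it is disregarded.
None of the other events listed affects the running of the period under the stated rules.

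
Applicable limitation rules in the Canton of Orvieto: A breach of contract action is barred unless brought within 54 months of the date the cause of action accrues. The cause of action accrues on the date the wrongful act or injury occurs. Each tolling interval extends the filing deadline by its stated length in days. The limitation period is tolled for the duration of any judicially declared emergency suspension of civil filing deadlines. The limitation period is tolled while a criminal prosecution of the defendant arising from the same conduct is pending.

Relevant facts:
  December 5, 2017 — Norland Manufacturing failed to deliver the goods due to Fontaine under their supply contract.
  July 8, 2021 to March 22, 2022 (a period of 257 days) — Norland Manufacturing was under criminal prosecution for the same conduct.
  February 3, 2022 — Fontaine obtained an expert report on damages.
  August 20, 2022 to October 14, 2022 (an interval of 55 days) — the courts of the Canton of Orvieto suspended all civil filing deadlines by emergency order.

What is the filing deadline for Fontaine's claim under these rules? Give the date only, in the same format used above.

April 13, 2023

The claim accrued on December 5, 2017, when the wrongful act occurred.
Adding the 54 months base period to December 5, 2017 gives a deadline of June 5, 2022, before any tolling.
The pending criminal prosecution from July 8, 2021 to March 22, 2022 tolled the period for 257 days, extending the deadline to February 17, 2023.
The emergency suspension of filing deadlines from August 20, 2022 to October 14, 2022 tolled the period for 55 days, extending the deadline to April 13, 2023.
The other events in the timeline have no effect on the limitation period under the stated rules.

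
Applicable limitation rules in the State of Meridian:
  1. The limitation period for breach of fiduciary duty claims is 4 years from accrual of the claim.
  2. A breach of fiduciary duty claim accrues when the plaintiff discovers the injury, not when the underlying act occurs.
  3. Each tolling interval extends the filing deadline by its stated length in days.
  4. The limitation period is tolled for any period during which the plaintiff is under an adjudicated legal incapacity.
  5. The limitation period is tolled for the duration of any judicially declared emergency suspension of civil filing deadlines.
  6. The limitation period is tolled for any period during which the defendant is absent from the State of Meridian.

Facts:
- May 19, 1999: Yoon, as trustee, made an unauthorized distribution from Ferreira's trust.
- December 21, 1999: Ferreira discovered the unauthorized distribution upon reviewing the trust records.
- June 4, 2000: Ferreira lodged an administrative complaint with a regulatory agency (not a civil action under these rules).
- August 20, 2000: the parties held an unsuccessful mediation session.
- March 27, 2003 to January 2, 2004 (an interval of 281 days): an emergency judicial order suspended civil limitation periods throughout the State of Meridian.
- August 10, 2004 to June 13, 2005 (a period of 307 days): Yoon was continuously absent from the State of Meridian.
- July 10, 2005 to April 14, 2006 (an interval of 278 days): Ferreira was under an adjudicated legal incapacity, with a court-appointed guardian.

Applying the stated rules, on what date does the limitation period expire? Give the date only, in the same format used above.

May 5, 2006

Under the discovery rule, the claim accrued on December 21, 1999, when Ferreira discovered the injury — not on the May 19, 1999 date of the underlying act.
The untolled deadline — 4 years after December 21, 1999 — is December 21, 2003.
Because the emergency suspension of filing deadlines ran from March 27, 2003 to January 2, 2004, the deadline is extended by 281 days to September 27, 2004.
The defendant's absence from the jurisdiction from August 10, 2004 to June 13, 2005 tolled the period for 307 days, extending the deadline to July 31, 2005.
Because the plaintiff's legal incapacity ran from July 10, 2005 to April 14, 2006, the deadline is extended by 278 days to May 5, 2006.
Nothing else in the chronology tolls or restarts the period.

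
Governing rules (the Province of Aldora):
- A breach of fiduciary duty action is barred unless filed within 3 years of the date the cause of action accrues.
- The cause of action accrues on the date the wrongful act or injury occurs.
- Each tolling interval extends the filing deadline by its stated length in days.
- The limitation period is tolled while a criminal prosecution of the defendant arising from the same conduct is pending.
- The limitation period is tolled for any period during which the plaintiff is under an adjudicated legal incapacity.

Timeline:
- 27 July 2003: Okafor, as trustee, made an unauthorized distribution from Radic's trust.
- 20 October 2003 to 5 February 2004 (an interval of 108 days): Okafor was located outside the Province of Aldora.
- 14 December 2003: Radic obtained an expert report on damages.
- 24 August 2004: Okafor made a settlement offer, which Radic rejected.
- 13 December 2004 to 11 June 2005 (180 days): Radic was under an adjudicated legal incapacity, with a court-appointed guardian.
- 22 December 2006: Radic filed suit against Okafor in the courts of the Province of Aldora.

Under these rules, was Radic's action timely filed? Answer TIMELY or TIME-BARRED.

The cause of action accrued on 27 July 2003, the date of the act.
3 years from 27 July 2003 is 27 July 2006.
The plaintiff's legal incapacity from 13 December 2004 to 11 June 2005 tolled the period for 180 days, extending the deadline to 23 January 2007.
The defendant's absence from the jurisdiction from 20 October 2003 to 5 February 2004 does not toll the period, because no stated rule makes the defendant's absence a tolling event.
The other events in the timeline have no effect on the limitation period under the stated rules.
The 22 December 2006 filing precedes the 23 January 2007 deadline; the claim is timely.

TIMELY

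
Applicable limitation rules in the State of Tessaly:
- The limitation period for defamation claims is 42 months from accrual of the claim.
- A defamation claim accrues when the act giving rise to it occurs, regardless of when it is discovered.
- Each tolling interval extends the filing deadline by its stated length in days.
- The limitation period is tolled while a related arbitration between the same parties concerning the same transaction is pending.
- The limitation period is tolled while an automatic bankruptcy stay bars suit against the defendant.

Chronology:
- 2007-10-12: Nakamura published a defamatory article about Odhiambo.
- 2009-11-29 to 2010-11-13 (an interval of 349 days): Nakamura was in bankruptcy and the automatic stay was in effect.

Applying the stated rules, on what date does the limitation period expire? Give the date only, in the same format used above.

The claim accrued on 2007-10-12, the date of the act.
Adding the 42 months base period to 2007-10-12 gives a deadline of 2011-04-12, before any tolling.
Because the automatic bankruptcy stay ran from 2009-11-29 to 2010-11-13, the deadline is extended by 349 days to 2012-03-26.

2012-03-26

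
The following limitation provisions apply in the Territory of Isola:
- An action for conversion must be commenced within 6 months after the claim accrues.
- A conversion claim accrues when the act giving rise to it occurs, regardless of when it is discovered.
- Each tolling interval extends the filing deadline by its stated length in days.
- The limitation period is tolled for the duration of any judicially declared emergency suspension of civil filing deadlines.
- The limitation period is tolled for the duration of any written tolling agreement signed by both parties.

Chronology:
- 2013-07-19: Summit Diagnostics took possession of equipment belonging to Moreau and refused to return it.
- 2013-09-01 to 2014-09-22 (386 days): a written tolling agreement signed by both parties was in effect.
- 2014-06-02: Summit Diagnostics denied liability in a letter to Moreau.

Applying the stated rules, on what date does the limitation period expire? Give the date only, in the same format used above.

2015-02-09

The limitation period began to run on 2013-07-19.
The untolled deadline — 6 months after 2013-07-19 — is 2014-01-19.
The written tolling agreement from 2013-09-01 to 2014-09-22 tolled the period for 386 days, extending the deadline to 2015-02-09.
None of the other events listed affects the running of the period under the stated rules.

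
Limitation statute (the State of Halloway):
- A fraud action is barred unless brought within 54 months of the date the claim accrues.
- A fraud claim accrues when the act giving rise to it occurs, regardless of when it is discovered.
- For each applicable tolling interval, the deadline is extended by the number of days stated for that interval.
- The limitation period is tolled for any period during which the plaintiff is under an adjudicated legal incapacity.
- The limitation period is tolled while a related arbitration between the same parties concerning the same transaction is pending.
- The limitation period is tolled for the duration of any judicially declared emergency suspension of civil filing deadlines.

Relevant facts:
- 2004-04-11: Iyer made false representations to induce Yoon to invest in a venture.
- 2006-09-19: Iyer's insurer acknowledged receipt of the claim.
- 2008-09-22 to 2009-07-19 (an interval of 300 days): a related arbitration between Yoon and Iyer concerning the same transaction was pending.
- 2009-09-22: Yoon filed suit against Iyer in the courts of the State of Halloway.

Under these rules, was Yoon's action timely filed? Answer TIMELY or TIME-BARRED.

TIME-BARRED

The limitation period began to run on 2004-04-11.
54 months from 2004-04-11 is 2008-10-11.
Because the pending related arbitration ran from 2008-09-22 to 2009-07-19, the deadline is extended by 300 days to 2009-08-07.
The other events in the timeline have no effect on the limitation period under the stated rules.
The 2009-09-22 filing falls after the 2009-08-07 deadline; the claim is time-barred.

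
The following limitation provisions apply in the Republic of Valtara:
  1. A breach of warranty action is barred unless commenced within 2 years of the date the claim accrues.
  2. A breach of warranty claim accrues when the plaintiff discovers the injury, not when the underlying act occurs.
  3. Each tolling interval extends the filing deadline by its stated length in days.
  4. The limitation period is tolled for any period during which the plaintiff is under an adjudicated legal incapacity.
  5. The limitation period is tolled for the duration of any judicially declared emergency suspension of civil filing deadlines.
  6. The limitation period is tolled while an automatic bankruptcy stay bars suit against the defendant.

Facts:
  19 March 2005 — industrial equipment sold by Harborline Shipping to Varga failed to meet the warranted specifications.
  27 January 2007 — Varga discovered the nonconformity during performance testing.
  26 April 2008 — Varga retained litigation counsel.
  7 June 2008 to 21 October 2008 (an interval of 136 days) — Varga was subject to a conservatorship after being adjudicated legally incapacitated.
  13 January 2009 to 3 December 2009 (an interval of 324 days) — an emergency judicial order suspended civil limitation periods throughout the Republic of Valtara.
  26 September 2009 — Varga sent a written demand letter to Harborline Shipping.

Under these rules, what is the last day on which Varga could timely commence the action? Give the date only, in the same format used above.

The claim did not accrue until Varga discovered the injury on 27 January 2007; the 19 March 2005 act date does not start the clock under the stated rule.
The untolled deadline — 2 years after 27 January 2007 — is 27 January 2009.
Because the plaintiff's legal incapacity ran from 7 June 2008 to 21 October 2008, the deadline is extended by 136 days to 12 June 2009.
Because the emergency suspension of filing deadlines ran from 13 January 2009 to 3 December 2009, the deadline is extended by 324 days to 2 May 2010.
Nothing else in the chronology tolls or restarts the period.

2 May 2010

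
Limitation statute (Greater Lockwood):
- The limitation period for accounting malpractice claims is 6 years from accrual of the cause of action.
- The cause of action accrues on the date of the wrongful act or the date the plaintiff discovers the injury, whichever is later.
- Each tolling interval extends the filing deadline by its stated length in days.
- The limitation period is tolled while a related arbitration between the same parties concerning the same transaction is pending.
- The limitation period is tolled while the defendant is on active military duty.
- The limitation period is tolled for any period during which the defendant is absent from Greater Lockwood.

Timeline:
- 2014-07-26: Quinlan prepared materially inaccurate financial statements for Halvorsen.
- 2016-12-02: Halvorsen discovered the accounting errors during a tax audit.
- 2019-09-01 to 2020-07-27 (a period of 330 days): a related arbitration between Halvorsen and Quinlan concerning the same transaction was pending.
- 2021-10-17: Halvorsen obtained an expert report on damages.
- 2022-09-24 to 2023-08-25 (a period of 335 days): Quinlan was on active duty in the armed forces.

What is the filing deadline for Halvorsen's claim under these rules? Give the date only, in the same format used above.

Taking the later of the act (2014-07-26) and discovery (2016-12-02), the claim accrued on 2016-12-02.
The untolled deadline — 6 years after 2016-12-02 — is 2022-12-02.
Because the pending related arbitration ran from 2019-09-01 to 2020-07-27, the deadline is extended by 330 days to 2023-10-28.
The defendant's active military service from 2022-09-24 to 2023-08-25 tolled the period for 335 days, extending the deadline to 2024-09-27.
None of the other events listed affects the running of the period under the stated rules.

2024-09-27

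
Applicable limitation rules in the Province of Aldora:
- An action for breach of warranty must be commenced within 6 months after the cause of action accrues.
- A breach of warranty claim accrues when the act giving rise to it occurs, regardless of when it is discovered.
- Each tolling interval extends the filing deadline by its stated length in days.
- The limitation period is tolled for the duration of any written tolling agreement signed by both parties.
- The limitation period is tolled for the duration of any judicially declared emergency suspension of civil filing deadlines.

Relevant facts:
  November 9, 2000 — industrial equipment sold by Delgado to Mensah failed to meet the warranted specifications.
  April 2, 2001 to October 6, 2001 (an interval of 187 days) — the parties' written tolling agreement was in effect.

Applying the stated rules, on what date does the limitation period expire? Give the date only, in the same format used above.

The cause of action accrued on November 9, 2000, the date of the act.
6 months from November 9, 2000 is May 9, 2001.
The written tolling agreement from April 2, 2001 to October 6, 2001 tolled the period for 187 days, extending the deadline to November 12, 2001.

November 12, 2001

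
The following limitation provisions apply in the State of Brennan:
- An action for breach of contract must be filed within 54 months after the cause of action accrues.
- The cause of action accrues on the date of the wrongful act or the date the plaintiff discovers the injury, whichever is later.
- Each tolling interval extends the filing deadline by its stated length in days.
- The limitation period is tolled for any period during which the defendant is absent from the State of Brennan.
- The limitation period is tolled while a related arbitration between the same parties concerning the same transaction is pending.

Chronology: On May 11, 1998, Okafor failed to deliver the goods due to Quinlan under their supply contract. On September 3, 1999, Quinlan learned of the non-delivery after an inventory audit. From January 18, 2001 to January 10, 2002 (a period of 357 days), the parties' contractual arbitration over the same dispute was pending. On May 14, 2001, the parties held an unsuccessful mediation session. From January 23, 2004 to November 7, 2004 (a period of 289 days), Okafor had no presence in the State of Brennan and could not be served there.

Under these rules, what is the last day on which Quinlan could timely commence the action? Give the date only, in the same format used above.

Taking the later of the act (May 11, 1998) and discovery (September 3, 1999), the claim accrued on September 3, 1999.
54 months from September 3, 1999 is March 3, 2004.
The period was tolled for 357 days by the pending related arbitration (January 18, 2001 to January 10, 2002), pushing the deadline to February 23, 2005.
The period was tolled for 289 days by the defendant's absence from the jurisdiction (January 23, 2004 to November 7, 2004), pushing the deadline to December 9, 2005.
Nothing else in the chronology tolls or restarts the period.

December 9, 2005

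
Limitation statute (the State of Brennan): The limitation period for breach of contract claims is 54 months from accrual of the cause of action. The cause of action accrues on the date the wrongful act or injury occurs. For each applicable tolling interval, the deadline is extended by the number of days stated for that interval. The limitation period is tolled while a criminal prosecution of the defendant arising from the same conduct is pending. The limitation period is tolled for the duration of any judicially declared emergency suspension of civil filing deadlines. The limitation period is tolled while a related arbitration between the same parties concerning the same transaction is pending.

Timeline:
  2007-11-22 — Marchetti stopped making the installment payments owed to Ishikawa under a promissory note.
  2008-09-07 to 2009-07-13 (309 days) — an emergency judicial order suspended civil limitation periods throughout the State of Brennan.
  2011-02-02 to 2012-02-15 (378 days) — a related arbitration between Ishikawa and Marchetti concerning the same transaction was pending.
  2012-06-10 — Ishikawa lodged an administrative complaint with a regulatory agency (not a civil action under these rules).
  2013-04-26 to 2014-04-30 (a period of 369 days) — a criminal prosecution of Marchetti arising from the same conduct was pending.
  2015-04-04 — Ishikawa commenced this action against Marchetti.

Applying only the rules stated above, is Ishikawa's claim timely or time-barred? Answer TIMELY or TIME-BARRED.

TIMELY

The limitation period began to run on 2007-11-22.
The untolled deadline — 54 months after 2007-11-22 — is 2012-05-22.
The emergency suspension of filing deadlines from 2008-09-07 to 2009-07-13 tolled the period for 309 days, extending the deadline to 2013-03-27.
Because the pending related arbitration ran from 2011-02-02 to 2012-02-15, the deadline is extended by 378 days to 2014-04-09.
Because the pending criminal prosecution ran from 2013-04-26 to 2014-04-30, the deadline is extended by 369 days to 2015-04-13.
None of the other events listed affects the running of the period under the stated rules.
Filing on 2015-04-04 beat the 2015-04-13 deadline — the action is timely.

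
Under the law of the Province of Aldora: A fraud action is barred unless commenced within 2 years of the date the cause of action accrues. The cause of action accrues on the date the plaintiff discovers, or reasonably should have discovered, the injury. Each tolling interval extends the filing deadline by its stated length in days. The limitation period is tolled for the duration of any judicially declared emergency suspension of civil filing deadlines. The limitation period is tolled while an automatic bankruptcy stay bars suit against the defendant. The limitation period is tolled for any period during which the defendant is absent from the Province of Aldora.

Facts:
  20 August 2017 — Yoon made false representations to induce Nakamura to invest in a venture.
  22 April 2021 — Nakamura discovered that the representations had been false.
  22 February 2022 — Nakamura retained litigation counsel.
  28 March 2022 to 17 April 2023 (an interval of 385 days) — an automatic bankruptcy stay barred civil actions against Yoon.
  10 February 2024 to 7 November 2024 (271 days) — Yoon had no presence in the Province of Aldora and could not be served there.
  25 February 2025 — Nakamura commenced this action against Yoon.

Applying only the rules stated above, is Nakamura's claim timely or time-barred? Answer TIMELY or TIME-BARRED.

TIME-BARRED

Accrual is tied to discovery, so the period began on 22 April 2021 rather than on 20 August 2017 when the act occurred.
The untolled deadline — 2 years after 22 April 2021 — is 22 April 2023.
The period was tolled for 385 days by the automatic bankruptcy stay (28 March 2022 to 17 April 2023), pushing the deadline to 11 May 2024.
Because the defendant's absence from the jurisdiction ran from 10 February 2024 to 7 November 2024, the deadline is extended by 271 days to 6 February 2025.
The other events in the timeline have no effect on the limitation period under the stated rules.
Nakamura filed on 25 February 2025, after the 6 February 2025 deadline, so the action is time-barred.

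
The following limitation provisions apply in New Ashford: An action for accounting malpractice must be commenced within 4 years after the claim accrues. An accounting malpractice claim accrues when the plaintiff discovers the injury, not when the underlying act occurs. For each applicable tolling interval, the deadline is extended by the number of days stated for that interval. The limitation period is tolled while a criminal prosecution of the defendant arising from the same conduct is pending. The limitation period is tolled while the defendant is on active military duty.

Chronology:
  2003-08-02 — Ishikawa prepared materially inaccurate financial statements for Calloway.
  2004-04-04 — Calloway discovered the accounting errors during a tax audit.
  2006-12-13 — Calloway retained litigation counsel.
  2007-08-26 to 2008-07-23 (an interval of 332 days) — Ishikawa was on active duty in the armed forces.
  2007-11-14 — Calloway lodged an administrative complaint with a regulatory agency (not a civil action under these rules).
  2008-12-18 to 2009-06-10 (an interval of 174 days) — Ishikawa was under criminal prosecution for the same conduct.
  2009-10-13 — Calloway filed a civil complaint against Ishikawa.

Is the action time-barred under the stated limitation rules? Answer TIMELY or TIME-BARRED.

TIME-BARRED

Under the discovery rule, the claim accrued on 2004-04-04, when Calloway discovered the injury — not on the 2003-08-02 date of the underlying act.
Adding the 4 years base period to 2004-04-04 gives a deadline of 2008-04-04, before any tolling.
The defendant's active military service from 2007-08-26 to 2008-07-23 tolled the period for 332 days, extending the deadline to 2009-03-02.
Because the pending criminal prosecution ran from 2008-12-18 to 2009-06-10, the deadline is extended by 174 days to 2009-08-23.
The other events in the timeline have no effect on the limitation period under the stated rules.
Calloway filed on 2009-10-13, after the 2009-08-23 deadline, so the action is time-barred.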